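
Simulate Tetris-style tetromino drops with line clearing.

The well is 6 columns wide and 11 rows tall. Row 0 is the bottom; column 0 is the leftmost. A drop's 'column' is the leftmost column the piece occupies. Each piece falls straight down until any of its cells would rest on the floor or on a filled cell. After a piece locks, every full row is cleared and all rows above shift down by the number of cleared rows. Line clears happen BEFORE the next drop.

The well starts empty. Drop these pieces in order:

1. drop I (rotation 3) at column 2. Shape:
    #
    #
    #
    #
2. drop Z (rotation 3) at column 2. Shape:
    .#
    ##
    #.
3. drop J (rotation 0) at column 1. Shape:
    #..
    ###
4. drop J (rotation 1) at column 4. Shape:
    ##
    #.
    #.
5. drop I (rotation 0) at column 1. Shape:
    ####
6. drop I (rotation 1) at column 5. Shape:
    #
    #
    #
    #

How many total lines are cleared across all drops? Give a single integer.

Drop 1: I rot3 at col 2 lands with bottom-row=0; cleared 0 line(s) (total 0); column heights now [0 0 4 0 0 0], max=4
Drop 2: Z rot3 at col 2 lands with bottom-row=4; cleared 0 line(s) (total 0); column heights now [0 0 6 7 0 0], max=7
Drop 3: J rot0 at col 1 lands with bottom-row=7; cleared 0 line(s) (total 0); column heights now [0 9 8 8 0 0], max=9
Drop 4: J rot1 at col 4 lands with bottom-row=0; cleared 0 line(s) (total 0); column heights now [0 9 8 8 3 3], max=9
Drop 5: I rot0 at col 1 lands with bottom-row=9; cleared 0 line(s) (total 0); column heights now [0 10 10 10 10 3], max=10
Drop 6: I rot1 at col 5 lands with bottom-row=3; cleared 0 line(s) (total 0); column heights now [0 10 10 10 10 7], max=10

Answer: 0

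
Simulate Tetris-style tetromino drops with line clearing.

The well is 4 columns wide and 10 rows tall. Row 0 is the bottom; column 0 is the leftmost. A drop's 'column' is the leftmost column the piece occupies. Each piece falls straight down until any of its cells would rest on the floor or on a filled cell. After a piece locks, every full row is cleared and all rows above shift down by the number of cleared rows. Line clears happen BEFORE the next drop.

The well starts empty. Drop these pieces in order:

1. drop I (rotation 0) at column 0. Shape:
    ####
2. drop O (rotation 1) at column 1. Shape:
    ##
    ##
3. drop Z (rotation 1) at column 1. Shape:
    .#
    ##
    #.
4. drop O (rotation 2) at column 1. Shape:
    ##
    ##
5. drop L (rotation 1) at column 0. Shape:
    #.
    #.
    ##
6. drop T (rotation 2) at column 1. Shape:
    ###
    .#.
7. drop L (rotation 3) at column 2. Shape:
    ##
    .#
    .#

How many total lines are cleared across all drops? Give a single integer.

Answer: 3

Derivation:
Drop 1: I rot0 at col 0 lands with bottom-row=0; cleared 1 line(s) (total 1); column heights now [0 0 0 0], max=0
Drop 2: O rot1 at col 1 lands with bottom-row=0; cleared 0 line(s) (total 1); column heights now [0 2 2 0], max=2
Drop 3: Z rot1 at col 1 lands with bottom-row=2; cleared 0 line(s) (total 1); column heights now [0 4 5 0], max=5
Drop 4: O rot2 at col 1 lands with bottom-row=5; cleared 0 line(s) (total 1); column heights now [0 7 7 0], max=7
Drop 5: L rot1 at col 0 lands with bottom-row=7; cleared 0 line(s) (total 1); column heights now [10 8 7 0], max=10
Drop 6: T rot2 at col 1 lands with bottom-row=7; cleared 1 line(s) (total 2); column heights now [9 8 8 0], max=9
Drop 7: L rot3 at col 2 lands with bottom-row=6; cleared 1 line(s) (total 3); column heights now [8 7 8 8], max=8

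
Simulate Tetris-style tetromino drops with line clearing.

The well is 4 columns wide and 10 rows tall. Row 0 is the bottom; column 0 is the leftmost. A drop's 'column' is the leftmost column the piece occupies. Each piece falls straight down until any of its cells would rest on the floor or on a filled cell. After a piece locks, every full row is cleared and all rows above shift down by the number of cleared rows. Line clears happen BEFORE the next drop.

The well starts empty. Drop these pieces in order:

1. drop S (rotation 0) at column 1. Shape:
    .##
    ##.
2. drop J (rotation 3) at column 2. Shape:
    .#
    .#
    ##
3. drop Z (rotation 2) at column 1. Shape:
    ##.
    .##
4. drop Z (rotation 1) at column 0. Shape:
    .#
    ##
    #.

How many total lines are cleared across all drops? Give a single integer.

Drop 1: S rot0 at col 1 lands with bottom-row=0; cleared 0 line(s) (total 0); column heights now [0 1 2 2], max=2
Drop 2: J rot3 at col 2 lands with bottom-row=2; cleared 0 line(s) (total 0); column heights now [0 1 3 5], max=5
Drop 3: Z rot2 at col 1 lands with bottom-row=5; cleared 0 line(s) (total 0); column heights now [0 7 7 6], max=7
Drop 4: Z rot1 at col 0 lands with bottom-row=6; cleared 0 line(s) (total 0); column heights now [8 9 7 6], max=9

Answer: 0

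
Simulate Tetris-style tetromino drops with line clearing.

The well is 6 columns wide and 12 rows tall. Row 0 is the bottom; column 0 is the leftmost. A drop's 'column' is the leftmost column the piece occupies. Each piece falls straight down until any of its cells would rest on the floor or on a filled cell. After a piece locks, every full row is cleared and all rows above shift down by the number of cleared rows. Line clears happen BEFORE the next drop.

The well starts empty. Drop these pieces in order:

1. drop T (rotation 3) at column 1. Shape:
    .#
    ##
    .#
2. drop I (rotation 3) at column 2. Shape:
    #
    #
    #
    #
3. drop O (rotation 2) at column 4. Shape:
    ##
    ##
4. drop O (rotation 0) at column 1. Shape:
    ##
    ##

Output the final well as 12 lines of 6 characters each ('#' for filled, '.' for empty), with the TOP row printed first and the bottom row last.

Answer: ......
......
......
.##...
.##...
..#...
..#...
..#...
..#...
..#...
.##.##
..#.##

Derivation:
Drop 1: T rot3 at col 1 lands with bottom-row=0; cleared 0 line(s) (total 0); column heights now [0 2 3 0 0 0], max=3
Drop 2: I rot3 at col 2 lands with bottom-row=3; cleared 0 line(s) (total 0); column heights now [0 2 7 0 0 0], max=7
Drop 3: O rot2 at col 4 lands with bottom-row=0; cleared 0 line(s) (total 0); column heights now [0 2 7 0 2 2], max=7
Drop 4: O rot0 at col 1 lands with bottom-row=7; cleared 0 line(s) (total 0); column heights now [0 9 9 0 2 2], max=9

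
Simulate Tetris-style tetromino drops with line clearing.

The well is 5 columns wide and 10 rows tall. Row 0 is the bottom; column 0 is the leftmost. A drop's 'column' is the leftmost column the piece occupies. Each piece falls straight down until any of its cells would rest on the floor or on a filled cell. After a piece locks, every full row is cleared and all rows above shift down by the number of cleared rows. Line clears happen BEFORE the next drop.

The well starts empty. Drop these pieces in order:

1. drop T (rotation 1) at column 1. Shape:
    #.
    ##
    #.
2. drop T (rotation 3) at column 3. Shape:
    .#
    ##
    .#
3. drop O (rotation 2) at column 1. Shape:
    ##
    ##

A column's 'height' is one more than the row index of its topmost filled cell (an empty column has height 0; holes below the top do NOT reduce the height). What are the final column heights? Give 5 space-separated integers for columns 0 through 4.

Drop 1: T rot1 at col 1 lands with bottom-row=0; cleared 0 line(s) (total 0); column heights now [0 3 2 0 0], max=3
Drop 2: T rot3 at col 3 lands with bottom-row=0; cleared 0 line(s) (total 0); column heights now [0 3 2 2 3], max=3
Drop 3: O rot2 at col 1 lands with bottom-row=3; cleared 0 line(s) (total 0); column heights now [0 5 5 2 3], max=5

Answer: 0 5 5 2 3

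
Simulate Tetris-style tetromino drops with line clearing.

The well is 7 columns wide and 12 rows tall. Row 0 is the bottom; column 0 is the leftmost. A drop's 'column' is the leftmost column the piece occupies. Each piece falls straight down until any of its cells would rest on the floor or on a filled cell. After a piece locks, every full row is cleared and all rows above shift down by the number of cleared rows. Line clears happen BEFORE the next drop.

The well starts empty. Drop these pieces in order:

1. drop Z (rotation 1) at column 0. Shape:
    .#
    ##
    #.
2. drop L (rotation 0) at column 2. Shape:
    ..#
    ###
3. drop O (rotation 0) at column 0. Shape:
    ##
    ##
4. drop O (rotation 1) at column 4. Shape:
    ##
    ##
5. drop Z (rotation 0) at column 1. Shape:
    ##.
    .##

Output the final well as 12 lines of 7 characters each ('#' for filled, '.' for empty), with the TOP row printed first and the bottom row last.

Drop 1: Z rot1 at col 0 lands with bottom-row=0; cleared 0 line(s) (total 0); column heights now [2 3 0 0 0 0 0], max=3
Drop 2: L rot0 at col 2 lands with bottom-row=0; cleared 0 line(s) (total 0); column heights now [2 3 1 1 2 0 0], max=3
Drop 3: O rot0 at col 0 lands with bottom-row=3; cleared 0 line(s) (total 0); column heights now [5 5 1 1 2 0 0], max=5
Drop 4: O rot1 at col 4 lands with bottom-row=2; cleared 0 line(s) (total 0); column heights now [5 5 1 1 4 4 0], max=5
Drop 5: Z rot0 at col 1 lands with bottom-row=4; cleared 0 line(s) (total 0); column heights now [5 6 6 5 4 4 0], max=6

Answer: .......
.......
.......
.......
.......
.......
.##....
####...
##..##.
.#..##.
##..#..
#.###..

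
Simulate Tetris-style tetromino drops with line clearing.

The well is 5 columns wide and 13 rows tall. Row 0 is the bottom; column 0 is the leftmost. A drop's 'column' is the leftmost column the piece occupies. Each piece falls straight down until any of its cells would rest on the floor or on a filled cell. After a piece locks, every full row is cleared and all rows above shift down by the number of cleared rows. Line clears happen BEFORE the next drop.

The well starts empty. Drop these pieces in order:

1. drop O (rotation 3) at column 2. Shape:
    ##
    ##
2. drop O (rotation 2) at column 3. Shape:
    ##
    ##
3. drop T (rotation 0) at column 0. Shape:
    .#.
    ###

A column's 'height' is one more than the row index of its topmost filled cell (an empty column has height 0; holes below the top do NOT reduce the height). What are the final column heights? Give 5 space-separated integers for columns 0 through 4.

Drop 1: O rot3 at col 2 lands with bottom-row=0; cleared 0 line(s) (total 0); column heights now [0 0 2 2 0], max=2
Drop 2: O rot2 at col 3 lands with bottom-row=2; cleared 0 line(s) (total 0); column heights now [0 0 2 4 4], max=4
Drop 3: T rot0 at col 0 lands with bottom-row=2; cleared 1 line(s) (total 1); column heights now [0 3 2 3 3], max=3

Answer: 0 3 2 3 3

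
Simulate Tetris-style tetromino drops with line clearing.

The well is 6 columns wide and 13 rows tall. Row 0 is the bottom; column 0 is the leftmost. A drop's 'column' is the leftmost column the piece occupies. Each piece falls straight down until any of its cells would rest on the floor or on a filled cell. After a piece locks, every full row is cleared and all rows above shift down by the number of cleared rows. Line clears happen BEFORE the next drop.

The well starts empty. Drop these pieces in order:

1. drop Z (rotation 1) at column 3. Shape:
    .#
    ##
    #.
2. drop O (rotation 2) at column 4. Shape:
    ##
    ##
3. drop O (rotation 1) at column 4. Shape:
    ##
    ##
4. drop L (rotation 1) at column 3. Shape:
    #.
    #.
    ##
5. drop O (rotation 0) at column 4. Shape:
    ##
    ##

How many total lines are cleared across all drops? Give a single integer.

Drop 1: Z rot1 at col 3 lands with bottom-row=0; cleared 0 line(s) (total 0); column heights now [0 0 0 2 3 0], max=3
Drop 2: O rot2 at col 4 lands with bottom-row=3; cleared 0 line(s) (total 0); column heights now [0 0 0 2 5 5], max=5
Drop 3: O rot1 at col 4 lands with bottom-row=5; cleared 0 line(s) (total 0); column heights now [0 0 0 2 7 7], max=7
Drop 4: L rot1 at col 3 lands with bottom-row=7; cleared 0 line(s) (total 0); column heights now [0 0 0 10 8 7], max=10
Drop 5: O rot0 at col 4 lands with bottom-row=8; cleared 0 line(s) (total 0); column heights now [0 0 0 10 10 10], max=10

Answer: 0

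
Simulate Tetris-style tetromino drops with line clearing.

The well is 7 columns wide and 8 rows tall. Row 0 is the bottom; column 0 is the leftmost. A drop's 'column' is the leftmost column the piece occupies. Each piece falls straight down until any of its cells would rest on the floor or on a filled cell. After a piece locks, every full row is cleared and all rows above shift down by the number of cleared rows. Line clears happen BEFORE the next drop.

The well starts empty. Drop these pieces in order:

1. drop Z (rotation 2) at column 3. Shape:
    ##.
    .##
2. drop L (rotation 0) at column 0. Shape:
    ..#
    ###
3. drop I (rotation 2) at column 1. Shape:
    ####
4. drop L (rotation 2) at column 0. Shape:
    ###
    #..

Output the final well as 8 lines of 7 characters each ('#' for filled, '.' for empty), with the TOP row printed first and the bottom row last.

Answer: .......
.......
.......
.......
###....
#####..
..###..
###.##.

Derivation:
Drop 1: Z rot2 at col 3 lands with bottom-row=0; cleared 0 line(s) (total 0); column heights now [0 0 0 2 2 1 0], max=2
Drop 2: L rot0 at col 0 lands with bottom-row=0; cleared 0 line(s) (total 0); column heights now [1 1 2 2 2 1 0], max=2
Drop 3: I rot2 at col 1 lands with bottom-row=2; cleared 0 line(s) (total 0); column heights now [1 3 3 3 3 1 0], max=3
Drop 4: L rot2 at col 0 lands with bottom-row=2; cleared 0 line(s) (total 0); column heights now [4 4 4 3 3 1 0], max=4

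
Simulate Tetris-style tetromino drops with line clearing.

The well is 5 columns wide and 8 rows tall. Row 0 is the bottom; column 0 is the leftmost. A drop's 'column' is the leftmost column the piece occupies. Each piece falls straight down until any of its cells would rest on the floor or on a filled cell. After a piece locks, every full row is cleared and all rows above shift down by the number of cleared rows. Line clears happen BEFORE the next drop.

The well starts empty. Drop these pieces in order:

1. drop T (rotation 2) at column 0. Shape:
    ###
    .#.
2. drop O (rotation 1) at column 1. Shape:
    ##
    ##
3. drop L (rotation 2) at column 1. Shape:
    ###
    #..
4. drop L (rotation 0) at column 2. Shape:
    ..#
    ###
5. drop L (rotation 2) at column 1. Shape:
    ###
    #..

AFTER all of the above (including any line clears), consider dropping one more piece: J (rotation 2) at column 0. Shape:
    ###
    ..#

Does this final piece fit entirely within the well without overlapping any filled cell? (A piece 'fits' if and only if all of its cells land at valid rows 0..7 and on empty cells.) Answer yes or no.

Drop 1: T rot2 at col 0 lands with bottom-row=0; cleared 0 line(s) (total 0); column heights now [2 2 2 0 0], max=2
Drop 2: O rot1 at col 1 lands with bottom-row=2; cleared 0 line(s) (total 0); column heights now [2 4 4 0 0], max=4
Drop 3: L rot2 at col 1 lands with bottom-row=4; cleared 0 line(s) (total 0); column heights now [2 6 6 6 0], max=6
Drop 4: L rot0 at col 2 lands with bottom-row=6; cleared 0 line(s) (total 0); column heights now [2 6 7 7 8], max=8
Drop 5: L rot2 at col 1 lands with bottom-row=6; cleared 0 line(s) (total 0); column heights now [2 8 8 8 8], max=8
Test piece J rot2 at col 0 (width 3): heights before test = [2 8 8 8 8]; fits = False

Answer: no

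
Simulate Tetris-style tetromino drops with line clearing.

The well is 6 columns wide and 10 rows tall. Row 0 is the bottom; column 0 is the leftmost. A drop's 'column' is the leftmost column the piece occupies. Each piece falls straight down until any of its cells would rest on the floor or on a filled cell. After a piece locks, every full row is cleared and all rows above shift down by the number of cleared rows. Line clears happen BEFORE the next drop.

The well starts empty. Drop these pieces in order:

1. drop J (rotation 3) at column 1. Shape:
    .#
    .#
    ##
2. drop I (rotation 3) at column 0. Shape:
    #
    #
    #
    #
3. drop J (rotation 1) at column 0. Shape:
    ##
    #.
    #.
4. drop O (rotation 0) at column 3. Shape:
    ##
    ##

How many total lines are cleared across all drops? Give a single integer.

Answer: 0

Derivation:
Drop 1: J rot3 at col 1 lands with bottom-row=0; cleared 0 line(s) (total 0); column heights now [0 1 3 0 0 0], max=3
Drop 2: I rot3 at col 0 lands with bottom-row=0; cleared 0 line(s) (total 0); column heights now [4 1 3 0 0 0], max=4
Drop 3: J rot1 at col 0 lands with bottom-row=4; cleared 0 line(s) (total 0); column heights now [7 7 3 0 0 0], max=7
Drop 4: O rot0 at col 3 lands with bottom-row=0; cleared 0 line(s) (total 0); column heights now [7 7 3 2 2 0], max=7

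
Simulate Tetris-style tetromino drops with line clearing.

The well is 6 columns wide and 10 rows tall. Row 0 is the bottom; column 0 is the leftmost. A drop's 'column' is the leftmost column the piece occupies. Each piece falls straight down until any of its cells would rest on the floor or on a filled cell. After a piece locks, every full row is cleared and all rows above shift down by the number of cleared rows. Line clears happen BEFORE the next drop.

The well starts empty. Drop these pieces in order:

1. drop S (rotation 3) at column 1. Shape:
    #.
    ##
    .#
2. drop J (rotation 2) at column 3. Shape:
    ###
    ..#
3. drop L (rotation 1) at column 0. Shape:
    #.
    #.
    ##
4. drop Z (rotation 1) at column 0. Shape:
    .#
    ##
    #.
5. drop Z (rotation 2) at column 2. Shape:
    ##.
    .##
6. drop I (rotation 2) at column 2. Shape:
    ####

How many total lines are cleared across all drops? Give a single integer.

Answer: 0

Derivation:
Drop 1: S rot3 at col 1 lands with bottom-row=0; cleared 0 line(s) (total 0); column heights now [0 3 2 0 0 0], max=3
Drop 2: J rot2 at col 3 lands with bottom-row=0; cleared 0 line(s) (total 0); column heights now [0 3 2 2 2 2], max=3
Drop 3: L rot1 at col 0 lands with bottom-row=3; cleared 0 line(s) (total 0); column heights now [6 4 2 2 2 2], max=6
Drop 4: Z rot1 at col 0 lands with bottom-row=6; cleared 0 line(s) (total 0); column heights now [8 9 2 2 2 2], max=9
Drop 5: Z rot2 at col 2 lands with bottom-row=2; cleared 0 line(s) (total 0); column heights now [8 9 4 4 3 2], max=9
Drop 6: I rot2 at col 2 lands with bottom-row=4; cleared 0 line(s) (total 0); column heights now [8 9 5 5 5 5], max=9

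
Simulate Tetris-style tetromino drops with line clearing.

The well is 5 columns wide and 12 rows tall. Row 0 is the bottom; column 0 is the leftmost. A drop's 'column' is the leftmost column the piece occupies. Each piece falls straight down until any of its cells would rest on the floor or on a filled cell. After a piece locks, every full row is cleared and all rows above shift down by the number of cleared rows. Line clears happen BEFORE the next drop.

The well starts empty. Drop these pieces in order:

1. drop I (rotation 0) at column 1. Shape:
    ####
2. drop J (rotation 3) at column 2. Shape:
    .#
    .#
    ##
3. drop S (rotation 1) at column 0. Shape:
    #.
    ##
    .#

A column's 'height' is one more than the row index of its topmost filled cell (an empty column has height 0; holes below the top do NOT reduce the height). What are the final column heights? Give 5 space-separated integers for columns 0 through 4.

Answer: 4 3 2 4 1

Derivation:
Drop 1: I rot0 at col 1 lands with bottom-row=0; cleared 0 line(s) (total 0); column heights now [0 1 1 1 1], max=1
Drop 2: J rot3 at col 2 lands with bottom-row=1; cleared 0 line(s) (total 0); column heights now [0 1 2 4 1], max=4
Drop 3: S rot1 at col 0 lands with bottom-row=1; cleared 0 line(s) (total 0); column heights now [4 3 2 4 1], max=4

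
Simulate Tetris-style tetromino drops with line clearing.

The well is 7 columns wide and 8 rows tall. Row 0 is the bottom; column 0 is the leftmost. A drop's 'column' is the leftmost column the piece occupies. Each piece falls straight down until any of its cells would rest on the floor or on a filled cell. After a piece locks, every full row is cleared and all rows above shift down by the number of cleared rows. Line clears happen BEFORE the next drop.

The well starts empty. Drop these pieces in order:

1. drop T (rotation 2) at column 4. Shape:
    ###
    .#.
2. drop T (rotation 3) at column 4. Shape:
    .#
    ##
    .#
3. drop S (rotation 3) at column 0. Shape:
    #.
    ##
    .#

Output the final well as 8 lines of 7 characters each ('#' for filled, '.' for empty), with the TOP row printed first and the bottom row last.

Drop 1: T rot2 at col 4 lands with bottom-row=0; cleared 0 line(s) (total 0); column heights now [0 0 0 0 2 2 2], max=2
Drop 2: T rot3 at col 4 lands with bottom-row=2; cleared 0 line(s) (total 0); column heights now [0 0 0 0 4 5 2], max=5
Drop 3: S rot3 at col 0 lands with bottom-row=0; cleared 0 line(s) (total 0); column heights now [3 2 0 0 4 5 2], max=5

Answer: .......
.......
.......
.....#.
....##.
#....#.
##..###
.#...#.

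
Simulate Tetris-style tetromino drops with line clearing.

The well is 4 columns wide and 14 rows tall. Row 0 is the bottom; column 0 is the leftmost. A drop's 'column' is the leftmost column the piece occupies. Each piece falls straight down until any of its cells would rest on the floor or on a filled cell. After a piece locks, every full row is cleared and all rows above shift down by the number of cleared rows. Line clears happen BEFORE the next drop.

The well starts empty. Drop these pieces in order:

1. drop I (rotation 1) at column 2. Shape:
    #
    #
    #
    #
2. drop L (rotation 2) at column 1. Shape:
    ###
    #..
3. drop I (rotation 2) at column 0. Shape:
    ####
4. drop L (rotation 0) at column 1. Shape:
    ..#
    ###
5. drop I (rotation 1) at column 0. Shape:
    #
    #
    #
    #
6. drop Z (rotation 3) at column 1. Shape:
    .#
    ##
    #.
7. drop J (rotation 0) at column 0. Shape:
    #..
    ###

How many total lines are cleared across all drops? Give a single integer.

Drop 1: I rot1 at col 2 lands with bottom-row=0; cleared 0 line(s) (total 0); column heights now [0 0 4 0], max=4
Drop 2: L rot2 at col 1 lands with bottom-row=3; cleared 0 line(s) (total 0); column heights now [0 5 5 5], max=5
Drop 3: I rot2 at col 0 lands with bottom-row=5; cleared 1 line(s) (total 1); column heights now [0 5 5 5], max=5
Drop 4: L rot0 at col 1 lands with bottom-row=5; cleared 0 line(s) (total 1); column heights now [0 6 6 7], max=7
Drop 5: I rot1 at col 0 lands with bottom-row=0; cleared 0 line(s) (total 1); column heights now [4 6 6 7], max=7
Drop 6: Z rot3 at col 1 lands with bottom-row=6; cleared 0 line(s) (total 1); column heights now [4 8 9 7], max=9
Drop 7: J rot0 at col 0 lands with bottom-row=9; cleared 0 line(s) (total 1); column heights now [11 10 10 7], max=11

Answer: 1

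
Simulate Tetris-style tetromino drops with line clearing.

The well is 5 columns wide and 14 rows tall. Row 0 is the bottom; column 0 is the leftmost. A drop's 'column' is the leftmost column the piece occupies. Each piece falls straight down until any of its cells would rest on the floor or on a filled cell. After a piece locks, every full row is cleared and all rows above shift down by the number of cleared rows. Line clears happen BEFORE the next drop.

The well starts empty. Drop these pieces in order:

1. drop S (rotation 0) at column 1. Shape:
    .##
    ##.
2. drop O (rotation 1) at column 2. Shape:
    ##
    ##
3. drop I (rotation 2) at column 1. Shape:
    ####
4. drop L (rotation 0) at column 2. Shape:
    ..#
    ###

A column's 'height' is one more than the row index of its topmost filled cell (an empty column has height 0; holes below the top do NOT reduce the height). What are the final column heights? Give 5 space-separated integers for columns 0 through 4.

Drop 1: S rot0 at col 1 lands with bottom-row=0; cleared 0 line(s) (total 0); column heights now [0 1 2 2 0], max=2
Drop 2: O rot1 at col 2 lands with bottom-row=2; cleared 0 line(s) (total 0); column heights now [0 1 4 4 0], max=4
Drop 3: I rot2 at col 1 lands with bottom-row=4; cleared 0 line(s) (total 0); column heights now [0 5 5 5 5], max=5
Drop 4: L rot0 at col 2 lands with bottom-row=5; cleared 0 line(s) (total 0); column heights now [0 5 6 6 7], max=7

Answer: 0 5 6 6 7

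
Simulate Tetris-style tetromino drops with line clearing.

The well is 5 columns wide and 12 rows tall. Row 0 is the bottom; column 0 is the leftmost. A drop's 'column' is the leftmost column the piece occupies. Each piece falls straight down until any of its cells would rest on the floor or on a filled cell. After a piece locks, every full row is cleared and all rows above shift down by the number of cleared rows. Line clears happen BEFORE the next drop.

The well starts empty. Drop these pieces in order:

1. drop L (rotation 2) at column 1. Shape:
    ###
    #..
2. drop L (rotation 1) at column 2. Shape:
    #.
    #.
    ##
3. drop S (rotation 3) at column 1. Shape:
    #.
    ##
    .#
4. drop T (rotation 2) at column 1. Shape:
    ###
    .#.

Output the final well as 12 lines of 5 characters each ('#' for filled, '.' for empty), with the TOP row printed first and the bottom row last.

Drop 1: L rot2 at col 1 lands with bottom-row=0; cleared 0 line(s) (total 0); column heights now [0 2 2 2 0], max=2
Drop 2: L rot1 at col 2 lands with bottom-row=2; cleared 0 line(s) (total 0); column heights now [0 2 5 3 0], max=5
Drop 3: S rot3 at col 1 lands with bottom-row=5; cleared 0 line(s) (total 0); column heights now [0 8 7 3 0], max=8
Drop 4: T rot2 at col 1 lands with bottom-row=7; cleared 0 line(s) (total 0); column heights now [0 9 9 9 0], max=9

Answer: .....
.....
.....
.###.
.##..
.##..
..#..
..#..
..#..
..##.
.###.
.#...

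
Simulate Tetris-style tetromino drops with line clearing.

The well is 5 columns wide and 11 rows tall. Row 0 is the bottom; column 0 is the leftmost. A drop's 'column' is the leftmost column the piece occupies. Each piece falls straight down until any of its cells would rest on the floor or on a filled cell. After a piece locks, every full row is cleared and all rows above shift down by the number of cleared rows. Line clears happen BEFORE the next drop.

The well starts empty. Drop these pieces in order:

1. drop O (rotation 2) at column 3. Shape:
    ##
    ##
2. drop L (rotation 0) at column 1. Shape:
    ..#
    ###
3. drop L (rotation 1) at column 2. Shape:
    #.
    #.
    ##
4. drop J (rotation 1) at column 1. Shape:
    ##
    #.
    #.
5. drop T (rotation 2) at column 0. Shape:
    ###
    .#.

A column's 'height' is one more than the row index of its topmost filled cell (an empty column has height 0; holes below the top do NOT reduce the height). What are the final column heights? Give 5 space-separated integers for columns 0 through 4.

Drop 1: O rot2 at col 3 lands with bottom-row=0; cleared 0 line(s) (total 0); column heights now [0 0 0 2 2], max=2
Drop 2: L rot0 at col 1 lands with bottom-row=2; cleared 0 line(s) (total 0); column heights now [0 3 3 4 2], max=4
Drop 3: L rot1 at col 2 lands with bottom-row=4; cleared 0 line(s) (total 0); column heights now [0 3 7 5 2], max=7
Drop 4: J rot1 at col 1 lands with bottom-row=5; cleared 0 line(s) (total 0); column heights now [0 8 8 5 2], max=8
Drop 5: T rot2 at col 0 lands with bottom-row=8; cleared 0 line(s) (total 0); column heights now [10 10 10 5 2], max=10

Answer: 10 10 10 5 2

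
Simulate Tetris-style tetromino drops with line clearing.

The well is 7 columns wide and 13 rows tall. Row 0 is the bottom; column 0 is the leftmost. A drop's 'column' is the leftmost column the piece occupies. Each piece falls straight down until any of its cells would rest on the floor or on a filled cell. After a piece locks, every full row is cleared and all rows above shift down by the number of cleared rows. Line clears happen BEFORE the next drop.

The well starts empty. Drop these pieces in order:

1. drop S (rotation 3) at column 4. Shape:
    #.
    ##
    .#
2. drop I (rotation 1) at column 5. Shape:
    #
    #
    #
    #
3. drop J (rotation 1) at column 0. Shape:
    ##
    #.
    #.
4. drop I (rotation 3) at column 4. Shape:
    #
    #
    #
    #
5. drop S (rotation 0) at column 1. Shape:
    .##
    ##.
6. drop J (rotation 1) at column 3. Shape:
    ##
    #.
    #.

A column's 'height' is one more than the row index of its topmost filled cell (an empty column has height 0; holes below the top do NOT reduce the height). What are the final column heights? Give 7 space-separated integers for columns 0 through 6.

Answer: 3 4 5 8 8 6 0

Derivation:
Drop 1: S rot3 at col 4 lands with bottom-row=0; cleared 0 line(s) (total 0); column heights now [0 0 0 0 3 2 0], max=3
Drop 2: I rot1 at col 5 lands with bottom-row=2; cleared 0 line(s) (total 0); column heights now [0 0 0 0 3 6 0], max=6
Drop 3: J rot1 at col 0 lands with bottom-row=0; cleared 0 line(s) (total 0); column heights now [3 3 0 0 3 6 0], max=6
Drop 4: I rot3 at col 4 lands with bottom-row=3; cleared 0 line(s) (total 0); column heights now [3 3 0 0 7 6 0], max=7
Drop 5: S rot0 at col 1 lands with bottom-row=3; cleared 0 line(s) (total 0); column heights now [3 4 5 5 7 6 0], max=7
Drop 6: J rot1 at col 3 lands with bottom-row=5; cleared 0 line(s) (total 0); column heights now [3 4 5 8 8 6 0], max=8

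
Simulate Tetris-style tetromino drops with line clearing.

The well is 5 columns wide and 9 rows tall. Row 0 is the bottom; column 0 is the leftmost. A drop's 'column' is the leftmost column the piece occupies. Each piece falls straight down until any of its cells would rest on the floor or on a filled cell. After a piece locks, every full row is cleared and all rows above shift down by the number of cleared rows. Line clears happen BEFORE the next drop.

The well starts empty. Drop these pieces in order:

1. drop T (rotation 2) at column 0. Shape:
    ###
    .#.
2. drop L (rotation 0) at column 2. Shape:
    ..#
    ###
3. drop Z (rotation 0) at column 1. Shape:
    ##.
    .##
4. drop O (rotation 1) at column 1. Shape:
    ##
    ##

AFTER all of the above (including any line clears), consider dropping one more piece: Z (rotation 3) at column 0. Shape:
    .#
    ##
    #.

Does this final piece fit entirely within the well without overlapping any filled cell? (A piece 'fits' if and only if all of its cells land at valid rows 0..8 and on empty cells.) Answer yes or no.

Drop 1: T rot2 at col 0 lands with bottom-row=0; cleared 0 line(s) (total 0); column heights now [2 2 2 0 0], max=2
Drop 2: L rot0 at col 2 lands with bottom-row=2; cleared 0 line(s) (total 0); column heights now [2 2 3 3 4], max=4
Drop 3: Z rot0 at col 1 lands with bottom-row=3; cleared 0 line(s) (total 0); column heights now [2 5 5 4 4], max=5
Drop 4: O rot1 at col 1 lands with bottom-row=5; cleared 0 line(s) (total 0); column heights now [2 7 7 4 4], max=7
Test piece Z rot3 at col 0 (width 2): heights before test = [2 7 7 4 4]; fits = True

Answer: yes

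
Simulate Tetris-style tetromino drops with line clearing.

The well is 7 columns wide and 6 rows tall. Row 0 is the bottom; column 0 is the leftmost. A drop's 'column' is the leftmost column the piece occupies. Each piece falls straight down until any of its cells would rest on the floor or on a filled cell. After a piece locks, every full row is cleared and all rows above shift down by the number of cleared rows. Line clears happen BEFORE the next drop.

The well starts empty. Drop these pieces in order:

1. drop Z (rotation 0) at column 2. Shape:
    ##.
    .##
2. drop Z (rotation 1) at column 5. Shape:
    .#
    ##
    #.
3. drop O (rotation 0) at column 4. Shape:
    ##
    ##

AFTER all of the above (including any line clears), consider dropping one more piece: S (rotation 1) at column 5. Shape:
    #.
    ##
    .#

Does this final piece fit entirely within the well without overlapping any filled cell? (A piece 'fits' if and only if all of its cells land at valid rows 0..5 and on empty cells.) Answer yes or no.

Answer: yes

Derivation:
Drop 1: Z rot0 at col 2 lands with bottom-row=0; cleared 0 line(s) (total 0); column heights now [0 0 2 2 1 0 0], max=2
Drop 2: Z rot1 at col 5 lands with bottom-row=0; cleared 0 line(s) (total 0); column heights now [0 0 2 2 1 2 3], max=3
Drop 3: O rot0 at col 4 lands with bottom-row=2; cleared 0 line(s) (total 0); column heights now [0 0 2 2 4 4 3], max=4
Test piece S rot1 at col 5 (width 2): heights before test = [0 0 2 2 4 4 3]; fits = True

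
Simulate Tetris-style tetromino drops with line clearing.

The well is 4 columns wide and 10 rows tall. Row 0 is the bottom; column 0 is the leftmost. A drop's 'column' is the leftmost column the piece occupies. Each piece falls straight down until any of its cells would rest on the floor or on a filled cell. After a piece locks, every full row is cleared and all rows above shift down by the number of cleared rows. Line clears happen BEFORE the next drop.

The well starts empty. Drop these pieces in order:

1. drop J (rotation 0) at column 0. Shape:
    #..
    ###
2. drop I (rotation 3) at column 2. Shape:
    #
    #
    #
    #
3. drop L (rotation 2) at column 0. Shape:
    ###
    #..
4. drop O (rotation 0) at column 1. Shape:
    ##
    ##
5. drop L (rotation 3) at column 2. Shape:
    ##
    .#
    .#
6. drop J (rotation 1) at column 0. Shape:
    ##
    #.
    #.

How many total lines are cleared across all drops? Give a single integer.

Drop 1: J rot0 at col 0 lands with bottom-row=0; cleared 0 line(s) (total 0); column heights now [2 1 1 0], max=2
Drop 2: I rot3 at col 2 lands with bottom-row=1; cleared 0 line(s) (total 0); column heights now [2 1 5 0], max=5
Drop 3: L rot2 at col 0 lands with bottom-row=4; cleared 0 line(s) (total 0); column heights now [6 6 6 0], max=6
Drop 4: O rot0 at col 1 lands with bottom-row=6; cleared 0 line(s) (total 0); column heights now [6 8 8 0], max=8
Drop 5: L rot3 at col 2 lands with bottom-row=6; cleared 0 line(s) (total 0); column heights now [6 8 9 9], max=9
Drop 6: J rot1 at col 0 lands with bottom-row=6; cleared 3 line(s) (total 3); column heights now [6 6 6 0], max=6

Answer: 3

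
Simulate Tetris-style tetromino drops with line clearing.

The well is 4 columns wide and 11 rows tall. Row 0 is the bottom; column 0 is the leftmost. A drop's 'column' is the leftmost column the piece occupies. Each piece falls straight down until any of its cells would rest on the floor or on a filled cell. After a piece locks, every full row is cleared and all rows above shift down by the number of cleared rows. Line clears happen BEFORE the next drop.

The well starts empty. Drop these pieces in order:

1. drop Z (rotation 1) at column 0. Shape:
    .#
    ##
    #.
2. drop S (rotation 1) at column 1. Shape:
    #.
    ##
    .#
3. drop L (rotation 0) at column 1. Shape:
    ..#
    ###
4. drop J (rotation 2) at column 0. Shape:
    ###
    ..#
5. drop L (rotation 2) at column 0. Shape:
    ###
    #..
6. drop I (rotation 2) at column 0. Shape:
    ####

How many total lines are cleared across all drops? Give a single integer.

Drop 1: Z rot1 at col 0 lands with bottom-row=0; cleared 0 line(s) (total 0); column heights now [2 3 0 0], max=3
Drop 2: S rot1 at col 1 lands with bottom-row=2; cleared 0 line(s) (total 0); column heights now [2 5 4 0], max=5
Drop 3: L rot0 at col 1 lands with bottom-row=5; cleared 0 line(s) (total 0); column heights now [2 6 6 7], max=7
Drop 4: J rot2 at col 0 lands with bottom-row=6; cleared 0 line(s) (total 0); column heights now [8 8 8 7], max=8
Drop 5: L rot2 at col 0 lands with bottom-row=8; cleared 0 line(s) (total 0); column heights now [10 10 10 7], max=10
Drop 6: I rot2 at col 0 lands with bottom-row=10; cleared 1 line(s) (total 1); column heights now [10 10 10 7], max=10

Answer: 1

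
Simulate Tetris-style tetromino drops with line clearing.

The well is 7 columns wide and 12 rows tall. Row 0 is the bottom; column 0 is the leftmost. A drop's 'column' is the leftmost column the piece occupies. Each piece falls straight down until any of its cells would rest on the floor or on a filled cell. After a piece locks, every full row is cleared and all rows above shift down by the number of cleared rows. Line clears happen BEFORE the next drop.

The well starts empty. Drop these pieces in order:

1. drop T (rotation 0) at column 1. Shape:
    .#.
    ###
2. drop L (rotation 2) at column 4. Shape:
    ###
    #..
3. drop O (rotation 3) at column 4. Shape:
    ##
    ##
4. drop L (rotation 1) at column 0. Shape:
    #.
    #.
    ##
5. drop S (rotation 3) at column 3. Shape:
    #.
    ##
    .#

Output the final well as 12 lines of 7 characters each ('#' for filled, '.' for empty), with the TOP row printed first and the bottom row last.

Drop 1: T rot0 at col 1 lands with bottom-row=0; cleared 0 line(s) (total 0); column heights now [0 1 2 1 0 0 0], max=2
Drop 2: L rot2 at col 4 lands with bottom-row=0; cleared 0 line(s) (total 0); column heights now [0 1 2 1 2 2 2], max=2
Drop 3: O rot3 at col 4 lands with bottom-row=2; cleared 0 line(s) (total 0); column heights now [0 1 2 1 4 4 2], max=4
Drop 4: L rot1 at col 0 lands with bottom-row=1; cleared 0 line(s) (total 0); column heights now [4 2 2 1 4 4 2], max=4
Drop 5: S rot3 at col 3 lands with bottom-row=4; cleared 0 line(s) (total 0); column heights now [4 2 2 7 6 4 2], max=7

Answer: .......
.......
.......
.......
.......
...#...
...##..
....#..
#...##.
#...##.
###.###
.####..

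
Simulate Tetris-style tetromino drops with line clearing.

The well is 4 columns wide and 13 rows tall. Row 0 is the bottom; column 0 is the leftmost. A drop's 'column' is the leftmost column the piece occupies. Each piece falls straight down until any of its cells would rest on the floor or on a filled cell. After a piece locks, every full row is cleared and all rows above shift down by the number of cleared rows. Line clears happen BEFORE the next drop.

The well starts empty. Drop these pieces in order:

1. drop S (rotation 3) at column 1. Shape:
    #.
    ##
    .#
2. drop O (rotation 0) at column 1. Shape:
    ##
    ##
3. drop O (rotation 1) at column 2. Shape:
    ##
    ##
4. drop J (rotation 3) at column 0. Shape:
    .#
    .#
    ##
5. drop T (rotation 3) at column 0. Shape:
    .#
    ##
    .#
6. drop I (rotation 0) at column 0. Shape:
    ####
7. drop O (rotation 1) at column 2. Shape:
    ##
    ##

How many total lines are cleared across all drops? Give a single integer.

Drop 1: S rot3 at col 1 lands with bottom-row=0; cleared 0 line(s) (total 0); column heights now [0 3 2 0], max=3
Drop 2: O rot0 at col 1 lands with bottom-row=3; cleared 0 line(s) (total 0); column heights now [0 5 5 0], max=5
Drop 3: O rot1 at col 2 lands with bottom-row=5; cleared 0 line(s) (total 0); column heights now [0 5 7 7], max=7
Drop 4: J rot3 at col 0 lands with bottom-row=5; cleared 1 line(s) (total 1); column heights now [0 7 6 6], max=7
Drop 5: T rot3 at col 0 lands with bottom-row=7; cleared 0 line(s) (total 1); column heights now [9 10 6 6], max=10
Drop 6: I rot0 at col 0 lands with bottom-row=10; cleared 1 line(s) (total 2); column heights now [9 10 6 6], max=10
Drop 7: O rot1 at col 2 lands with bottom-row=6; cleared 0 line(s) (total 2); column heights now [9 10 8 8], max=10

Answer: 2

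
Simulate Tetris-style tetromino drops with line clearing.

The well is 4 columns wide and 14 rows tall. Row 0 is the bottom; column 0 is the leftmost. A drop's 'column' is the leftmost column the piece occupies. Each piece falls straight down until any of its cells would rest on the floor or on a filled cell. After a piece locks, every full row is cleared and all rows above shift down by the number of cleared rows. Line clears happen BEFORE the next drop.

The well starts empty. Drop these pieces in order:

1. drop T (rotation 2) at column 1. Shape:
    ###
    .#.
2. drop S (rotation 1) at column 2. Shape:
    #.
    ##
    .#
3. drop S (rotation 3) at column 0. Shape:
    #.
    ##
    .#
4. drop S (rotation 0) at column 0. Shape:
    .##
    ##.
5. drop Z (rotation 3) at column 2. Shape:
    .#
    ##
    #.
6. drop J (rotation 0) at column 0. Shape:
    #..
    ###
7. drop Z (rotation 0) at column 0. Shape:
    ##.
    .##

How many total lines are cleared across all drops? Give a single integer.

Answer: 2

Derivation:
Drop 1: T rot2 at col 1 lands with bottom-row=0; cleared 0 line(s) (total 0); column heights now [0 2 2 2], max=2
Drop 2: S rot1 at col 2 lands with bottom-row=2; cleared 0 line(s) (total 0); column heights now [0 2 5 4], max=5
Drop 3: S rot3 at col 0 lands with bottom-row=2; cleared 1 line(s) (total 1); column heights now [4 3 4 3], max=4
Drop 4: S rot0 at col 0 lands with bottom-row=4; cleared 0 line(s) (total 1); column heights now [5 6 6 3], max=6
Drop 5: Z rot3 at col 2 lands with bottom-row=6; cleared 0 line(s) (total 1); column heights now [5 6 8 9], max=9
Drop 6: J rot0 at col 0 lands with bottom-row=8; cleared 1 line(s) (total 2); column heights now [9 6 8 8], max=9
Drop 7: Z rot0 at col 0 lands with bottom-row=8; cleared 0 line(s) (total 2); column heights now [10 10 9 8], max=10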